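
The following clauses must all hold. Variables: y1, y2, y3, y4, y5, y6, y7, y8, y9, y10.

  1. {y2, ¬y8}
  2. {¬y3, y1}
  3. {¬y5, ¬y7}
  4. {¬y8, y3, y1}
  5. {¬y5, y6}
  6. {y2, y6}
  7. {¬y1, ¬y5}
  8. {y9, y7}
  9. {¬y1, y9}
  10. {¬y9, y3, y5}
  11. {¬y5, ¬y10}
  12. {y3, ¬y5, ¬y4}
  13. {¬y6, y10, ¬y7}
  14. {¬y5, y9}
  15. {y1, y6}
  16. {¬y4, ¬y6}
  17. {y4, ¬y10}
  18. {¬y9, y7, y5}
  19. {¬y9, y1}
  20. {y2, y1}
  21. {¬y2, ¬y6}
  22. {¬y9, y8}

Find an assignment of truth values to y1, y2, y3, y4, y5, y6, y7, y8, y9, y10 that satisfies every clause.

y1=True, y2=True, y3=True, y4=False, y5=False, y6=False, y7=True, y8=True, y9=True, y10=False

Check each clause:
  1. {¬y8, y2} — y2 is true.
  2. {¬y3, y1} — y1 is true.
  3. {¬y5, ¬y7} — ¬y5 is true.
  4. {y3, ¬y8, y1} — y1 is true.
  5. {y6, ¬y5} — ¬y5 is true.
  6. {y6, y2} — y2 is true.
  7. {¬y1, ¬y5} — ¬y5 is true.
  8. {y7, y9} — y9 is true.
  9. {y9, ¬y1} — y9 is true.
  10. {y3, ¬y9, y5} — y3 is true.
  11. {¬y10, ¬y5} — ¬y5 is true.
  12. {y3, ¬y4, ¬y5} — y3 is true.
  13. {y10, ¬y7, ¬y6} — ¬y6 is true.
  14. {¬y5, y9} — y9 is true.
  15. {y1, y6} — y1 is true.
  16. {¬y6, ¬y4} — ¬y6 is true.
  17. {y4, ¬y10} — ¬y10 is true.
  18. {y7, y5, ¬y9} — y7 is true.
  19. {y1, ¬y9} — y1 is true.
  20. {y1, y2} — y1 is true.
  21. {¬y2, ¬y6} — ¬y6 is true.
  22. {¬y9, y8} — y8 is true.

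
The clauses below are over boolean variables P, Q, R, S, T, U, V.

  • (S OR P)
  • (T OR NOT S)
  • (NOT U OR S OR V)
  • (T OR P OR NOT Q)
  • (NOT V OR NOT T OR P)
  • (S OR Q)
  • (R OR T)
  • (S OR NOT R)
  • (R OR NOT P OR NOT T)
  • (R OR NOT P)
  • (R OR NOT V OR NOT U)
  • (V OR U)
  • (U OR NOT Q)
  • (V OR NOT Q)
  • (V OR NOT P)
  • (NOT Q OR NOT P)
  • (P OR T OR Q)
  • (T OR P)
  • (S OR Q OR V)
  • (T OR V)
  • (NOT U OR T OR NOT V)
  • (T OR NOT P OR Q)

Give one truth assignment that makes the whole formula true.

P = True, Q = False, R = True, S = True, T = True, U = True, V = True

Check each clause:
  1. (P OR S) — P is true.
  2. (NOT S OR T) — T is true.
  3. (NOT U OR V OR S) — S is true.
  4. (NOT Q OR T OR P) — P is true.
  5. (P OR NOT T OR NOT V) — P is true.
  6. (S OR Q) — S is true.
  7. (T OR R) — R is true.
  8. (S OR NOT R) — S is true.
  9. (R OR NOT T OR NOT P) — R is true.
  10. (R OR NOT P) — R is true.
  11. (NOT U OR R OR NOT V) — R is true.
  12. (U OR V) — U is true.
  13. (NOT Q OR U) — U is true.
  14. (V OR NOT Q) — NOT Q is true.
  15. (V OR NOT P) — V is true.
  16. (NOT Q OR NOT P) — NOT Q is true.
  17. (T OR Q OR P) — P is true.
  18. (P OR T) — P is true.
  19. (S OR V OR Q) — S is true.
  20. (T OR V) — T is true.
  21. (NOT U OR T OR NOT V) — T is true.
  22. (NOT P OR Q OR T) — T is true.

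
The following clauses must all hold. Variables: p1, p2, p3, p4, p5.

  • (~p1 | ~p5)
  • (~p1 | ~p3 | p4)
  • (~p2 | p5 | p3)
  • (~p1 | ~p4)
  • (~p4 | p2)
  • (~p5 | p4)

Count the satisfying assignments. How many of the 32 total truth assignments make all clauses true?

7

Split on p4, then p1.
  p4=T, p1=T: a clause becomes empty — 0.
  p4=T, p1=F: remaining (p2,p3,p5) ∈ {(T,F,T); (T,T,F); (T,T,T)} — 3.
  p4=F, p1=T: remaining (p2,p3,p5) ∈ {(F,F,F)} — 1.
  p4=F, p1=F: remaining (p2,p3,p5) ∈ {(F,F,F); (F,T,F); (T,T,F)} — 3.
Total: 0 + 3 + 1 + 3 = 7.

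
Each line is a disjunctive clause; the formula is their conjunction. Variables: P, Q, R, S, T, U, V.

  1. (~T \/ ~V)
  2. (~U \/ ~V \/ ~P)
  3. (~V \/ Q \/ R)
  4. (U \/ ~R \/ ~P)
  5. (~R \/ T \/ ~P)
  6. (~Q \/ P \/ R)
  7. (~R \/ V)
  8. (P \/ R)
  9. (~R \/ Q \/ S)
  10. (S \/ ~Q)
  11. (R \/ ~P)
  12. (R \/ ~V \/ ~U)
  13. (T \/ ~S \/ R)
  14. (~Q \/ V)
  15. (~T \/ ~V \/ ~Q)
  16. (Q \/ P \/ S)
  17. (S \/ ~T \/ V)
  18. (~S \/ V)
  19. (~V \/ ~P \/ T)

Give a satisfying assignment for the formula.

Try P = False.
  then R is forced to True.
  then V is forced to True.
  then T is forced to False.
Branch on Q: take Q = False.
  then S is forced to True.
U is now unconstrained; take U = True.
Check each clause:
  1. (~T \/ ~V) — ~T is true.
  2. (~U \/ ~V \/ ~P) — ~P is true.
  3. (~V \/ Q \/ R) — R is true.
  4. (U \/ ~R \/ ~P) — ~P is true.
  5. (~P \/ ~R \/ T) — ~P is true.
  6. (~Q \/ R \/ P) — R is true.
  7. (V \/ ~R) — V is true.
  8. (P \/ R) — R is true.
  9. (~R \/ S \/ Q) — S is true.
  10. (~Q \/ S) — S is true.
  11. (R \/ ~P) — R is true.
  12. (~U \/ R \/ ~V) — R is true.
  13. (T \/ R \/ ~S) — R is true.
  14. (~Q \/ V) — ~Q is true.
  15. (~V \/ ~T \/ ~Q) — ~T is true.
  16. (Q \/ P \/ S) — S is true.
  17. (~T \/ S \/ V) — ~T is true.
  18. (~S \/ V) — V is true.
  19. (T \/ ~V \/ ~P) — ~P is true.

P=F, Q=F, R=T, S=T, T=F, U=T, V=T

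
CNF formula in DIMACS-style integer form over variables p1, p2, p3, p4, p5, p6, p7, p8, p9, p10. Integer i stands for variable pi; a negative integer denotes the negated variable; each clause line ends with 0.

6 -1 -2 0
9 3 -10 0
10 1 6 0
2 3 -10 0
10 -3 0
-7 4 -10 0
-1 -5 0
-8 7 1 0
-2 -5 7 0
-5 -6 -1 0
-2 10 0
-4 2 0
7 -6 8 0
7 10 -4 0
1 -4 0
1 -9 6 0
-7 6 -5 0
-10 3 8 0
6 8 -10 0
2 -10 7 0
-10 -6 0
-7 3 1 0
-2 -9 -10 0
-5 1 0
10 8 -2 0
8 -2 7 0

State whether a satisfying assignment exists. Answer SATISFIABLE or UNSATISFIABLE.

Pure literal: p5 appears only negated; assign p5 = False.
Try p1 = True.
For the remaining variables, p2 = False, p3 = False, p4 = False, p6 = False, p7 = False, p8 = False, p9 = True, p10 = False works.
Every clause has at least one true literal under this assignment.
So p1 = T, p2 = F, p3 = F, p4 = F, p5 = F, p6 = F, p7 = F, p8 = F, p9 = T, p10 = F is a satisfying assignment.

SATISFIABLE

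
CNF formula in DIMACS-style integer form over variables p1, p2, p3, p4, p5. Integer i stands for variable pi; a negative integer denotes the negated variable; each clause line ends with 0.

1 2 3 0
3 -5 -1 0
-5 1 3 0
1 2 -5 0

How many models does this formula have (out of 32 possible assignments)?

20

Case analysis on p1 and p3:
  p1=1, p3=1: p2, p4, p5 free → 2^3 = 8.
  p1=1, p3=0: remaining (p2,p4,p5) ∈ {(0,0,0); (0,1,0); (1,0,0); (1,1,0)} — 4.
  p1=0, p3=1: p4 free; 3 ways for (p2,p5) × 2^1 = 6.
  p1=0, p3=0: remaining (p2,p4,p5) ∈ {(1,0,0); (1,1,0)} — 2.
Total: 8 + 4 + 6 + 2 = 20.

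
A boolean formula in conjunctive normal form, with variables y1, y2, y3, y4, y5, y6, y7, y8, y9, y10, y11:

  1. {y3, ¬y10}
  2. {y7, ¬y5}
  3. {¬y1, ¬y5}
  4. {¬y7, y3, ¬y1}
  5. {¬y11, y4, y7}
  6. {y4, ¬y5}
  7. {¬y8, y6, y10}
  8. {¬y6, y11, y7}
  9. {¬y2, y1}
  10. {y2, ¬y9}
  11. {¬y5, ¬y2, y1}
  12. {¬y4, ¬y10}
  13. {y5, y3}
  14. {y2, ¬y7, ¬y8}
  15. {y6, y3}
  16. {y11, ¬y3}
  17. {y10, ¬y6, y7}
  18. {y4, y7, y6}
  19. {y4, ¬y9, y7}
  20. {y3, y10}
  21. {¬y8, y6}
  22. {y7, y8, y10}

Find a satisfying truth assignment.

y1 = True, y2 = True, y3 = True, y4 = False, y5 = False, y6 = True, y7 = True, y8 = True, y9 = True, y10 = False, y11 = True

Check each clause:
  1. {¬y10, y3} — y3 is true.
  2. {y7, ¬y5} — ¬y5 is true.
  3. {¬y1, ¬y5} — ¬y5 is true.
  4. {y3, ¬y7, ¬y1} — y3 is true.
  5. {y7, y4, ¬y11} — y7 is true.
  6. {y4, ¬y5} — ¬y5 is true.
  7. {¬y8, y6, y10} — y6 is true.
  8. {y7, ¬y6, y11} — y11 is true.
  9. {¬y2, y1} — y1 is true.
  10. {y2, ¬y9} — y2 is true.
  11. {y1, ¬y2, ¬y5} — y1 is true.
  12. {¬y4, ¬y10} — ¬y4 is true.
  13. {y5, y3} — y3 is true.
  14. {¬y7, ¬y8, y2} — y2 is true.
  15. {y6, y3} — y3 is true.
  16. {y11, ¬y3} — y11 is true.
  17. {y10, ¬y6, y7} — y7 is true.
  18. {y6, y4, y7} — y6 is true.
  19. {y7, y4, ¬y9} — y7 is true.
  20. {y3, y10} — y3 is true.
  21. {¬y8, y6} — y6 is true.
  22. {y10, y7, y8} — y8 is true.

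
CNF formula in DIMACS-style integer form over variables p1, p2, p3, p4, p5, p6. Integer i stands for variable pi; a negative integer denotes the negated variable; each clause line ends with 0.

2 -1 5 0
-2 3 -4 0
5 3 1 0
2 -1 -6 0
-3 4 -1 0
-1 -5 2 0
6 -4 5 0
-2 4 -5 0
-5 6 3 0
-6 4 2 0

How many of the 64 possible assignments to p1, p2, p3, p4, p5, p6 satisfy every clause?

16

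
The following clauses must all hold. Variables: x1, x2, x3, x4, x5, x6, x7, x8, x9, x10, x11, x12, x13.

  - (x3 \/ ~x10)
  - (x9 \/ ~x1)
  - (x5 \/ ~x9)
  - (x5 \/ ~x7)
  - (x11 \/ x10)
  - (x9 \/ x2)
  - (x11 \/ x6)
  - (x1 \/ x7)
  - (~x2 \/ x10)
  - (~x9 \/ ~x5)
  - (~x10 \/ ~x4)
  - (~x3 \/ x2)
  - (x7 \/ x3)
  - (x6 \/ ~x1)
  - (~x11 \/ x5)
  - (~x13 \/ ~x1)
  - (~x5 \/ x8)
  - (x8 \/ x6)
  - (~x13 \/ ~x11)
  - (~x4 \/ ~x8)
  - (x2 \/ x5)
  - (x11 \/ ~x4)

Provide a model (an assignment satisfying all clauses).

Pure literal: x4 appears only negated; assign x4 = False.
x6 occurs only positively in the remaining clauses — set x6 = True.
Try x1 = False.
  then x7 is forced to True.
  then x5 is forced to True.
  then x9 is forced to False.
  then x2 is forced to True.
  then x10 is forced to True.
  then x3 is forced to True.
  then x8 is forced to True.
Set x11 = False and propagate.
x12, x13 are now unconstrained; take x12 = False, x13 = True.

x1 = False, x2 = True, x3 = True, x4 = False, x5 = True, x6 = True, x7 = True, x8 = True, x9 = False, x10 = True, x11 = False, x12 = False, x13 = True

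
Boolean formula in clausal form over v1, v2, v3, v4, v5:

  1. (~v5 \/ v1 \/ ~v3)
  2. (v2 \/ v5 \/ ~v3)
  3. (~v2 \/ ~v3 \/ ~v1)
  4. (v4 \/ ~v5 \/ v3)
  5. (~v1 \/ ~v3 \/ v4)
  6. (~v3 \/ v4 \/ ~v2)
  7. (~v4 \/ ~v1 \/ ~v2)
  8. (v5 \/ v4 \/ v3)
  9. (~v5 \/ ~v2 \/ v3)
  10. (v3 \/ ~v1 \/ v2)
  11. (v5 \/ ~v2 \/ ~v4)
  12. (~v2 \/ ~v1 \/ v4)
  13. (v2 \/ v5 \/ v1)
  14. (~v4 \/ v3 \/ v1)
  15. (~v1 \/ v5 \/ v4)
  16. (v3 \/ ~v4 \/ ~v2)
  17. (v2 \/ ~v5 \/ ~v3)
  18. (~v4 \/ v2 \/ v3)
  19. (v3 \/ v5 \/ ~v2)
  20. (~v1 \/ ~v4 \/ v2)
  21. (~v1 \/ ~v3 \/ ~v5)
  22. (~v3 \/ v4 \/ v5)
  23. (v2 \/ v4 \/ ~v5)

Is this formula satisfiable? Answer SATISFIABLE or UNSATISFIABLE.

v3 = True:
  v2 = True:
    propagation gives v1=False, v5=False, v4=True; an empty clause results — contradiction.
  v2 = False:
    propagation gives v5=True; an empty clause results — contradiction.
v3 = False:
  v2 = True:
    propagation gives v5=False; an empty clause results — contradiction.
  v2 = False:
    propagation gives v1=False, v5=True, v4=True; an empty clause results — contradiction.
Every branch closes, so no satisfying assignment exists.

UNSATISFIABLE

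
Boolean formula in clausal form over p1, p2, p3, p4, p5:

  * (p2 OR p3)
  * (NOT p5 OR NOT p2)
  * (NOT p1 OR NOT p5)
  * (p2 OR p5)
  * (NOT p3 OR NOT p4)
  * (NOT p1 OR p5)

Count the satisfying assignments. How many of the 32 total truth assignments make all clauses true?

Satisfying assignments:
  p1=0 p2=0 p3=1 p4=0 p5=1
  p1=0 p2=1 p3=0 p4=0 p5=0
  p1=0 p2=1 p3=0 p4=1 p5=0
  p1=0 p2=1 p3=1 p4=0 p5=0
That's 4 in total.

4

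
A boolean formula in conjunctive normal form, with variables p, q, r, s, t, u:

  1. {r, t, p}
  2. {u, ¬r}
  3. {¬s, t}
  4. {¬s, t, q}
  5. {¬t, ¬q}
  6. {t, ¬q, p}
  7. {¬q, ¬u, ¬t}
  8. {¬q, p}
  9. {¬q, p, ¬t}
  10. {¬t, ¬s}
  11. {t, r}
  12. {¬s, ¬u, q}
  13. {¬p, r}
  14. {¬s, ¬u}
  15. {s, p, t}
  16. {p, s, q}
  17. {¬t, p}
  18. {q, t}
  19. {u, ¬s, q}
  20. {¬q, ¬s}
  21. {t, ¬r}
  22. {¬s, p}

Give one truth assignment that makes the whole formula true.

Branch on p: take p = True.
  then r is forced to True.
  then u is forced to True.
  then s is forced to False.
  then t is forced to True.
  then q is forced to False.
Every clause has at least one true literal under this assignment.

p = True, q = False, r = True, s = False, t = True, u = True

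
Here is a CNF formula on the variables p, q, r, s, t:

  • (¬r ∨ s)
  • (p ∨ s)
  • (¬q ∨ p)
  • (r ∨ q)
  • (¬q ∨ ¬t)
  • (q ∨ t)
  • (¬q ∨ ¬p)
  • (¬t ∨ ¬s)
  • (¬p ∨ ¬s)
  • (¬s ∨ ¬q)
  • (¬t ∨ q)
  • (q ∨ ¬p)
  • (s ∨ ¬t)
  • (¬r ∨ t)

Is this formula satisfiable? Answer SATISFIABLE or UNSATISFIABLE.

UNSATISFIABLE

q = True:
  propagation gives p=True; an empty clause results — contradiction.
q = False:
  propagation gives r=True, s=True, t=True; an empty clause results — contradiction.
Every branch closes, so no satisfying assignment exists.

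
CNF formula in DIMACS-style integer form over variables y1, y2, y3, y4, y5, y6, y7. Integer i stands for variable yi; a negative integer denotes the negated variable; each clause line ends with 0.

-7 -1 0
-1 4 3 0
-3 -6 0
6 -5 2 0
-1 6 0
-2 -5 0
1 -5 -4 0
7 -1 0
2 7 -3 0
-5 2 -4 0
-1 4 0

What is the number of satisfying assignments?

Case analysis on y1 and y2:
  y1=T, y2=T: a clause becomes empty — 0.
  y1=T, y2=F: a clause becomes empty — 0.
  y1=F, y2=T: y4, y7 free; 3 ways for (y3,y5,y6) × 2^2 = 12.
  y1=F, y2=F: 12 of the 32 assignments to (y3,y4,y5,y6,y7) work.
Total: 0 + 0 + 12 + 12 = 24.

24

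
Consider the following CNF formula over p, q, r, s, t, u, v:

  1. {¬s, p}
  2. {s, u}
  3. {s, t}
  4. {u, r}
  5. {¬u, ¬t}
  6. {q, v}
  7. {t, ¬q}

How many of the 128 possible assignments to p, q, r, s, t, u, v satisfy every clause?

6

The models are:
  p=T q=F r=F s=T t=F u=T v=T
  p=T q=F r=T s=T t=F u=F v=T
  p=T q=F r=T s=T t=F u=T v=T
  p=T q=F r=T s=T t=T u=F v=T
  p=T q=T r=T s=T t=T u=F v=F
  p=T q=T r=T s=T t=T u=F v=T
Count: 6.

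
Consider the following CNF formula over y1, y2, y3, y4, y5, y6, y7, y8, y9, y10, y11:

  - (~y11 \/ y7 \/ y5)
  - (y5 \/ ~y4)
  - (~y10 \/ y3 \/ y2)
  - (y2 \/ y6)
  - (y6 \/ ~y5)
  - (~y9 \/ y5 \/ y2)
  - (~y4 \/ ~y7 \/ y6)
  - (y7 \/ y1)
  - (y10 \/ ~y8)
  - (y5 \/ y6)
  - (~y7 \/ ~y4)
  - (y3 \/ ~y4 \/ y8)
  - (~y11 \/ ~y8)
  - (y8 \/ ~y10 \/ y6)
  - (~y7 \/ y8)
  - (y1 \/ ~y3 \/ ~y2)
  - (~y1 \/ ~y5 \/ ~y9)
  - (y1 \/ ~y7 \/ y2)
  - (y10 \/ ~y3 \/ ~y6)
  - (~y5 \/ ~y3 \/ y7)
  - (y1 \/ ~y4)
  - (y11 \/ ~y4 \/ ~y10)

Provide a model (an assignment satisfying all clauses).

y1 = True, y2 = False, y3 = True, y4 = False, y5 = False, y6 = True, y7 = False, y8 = True, y9 = False, y10 = True, y11 = False

Pure literal: y4 appears only negated; assign y4 = False.
y9 occurs only negated in the remaining clauses — set y9 = False.
Try y1 = True.
For the remaining variables, y2 = False, y3 = True, y5 = False, y6 = True, y7 = False, y8 = True, y10 = True, y11 = False works.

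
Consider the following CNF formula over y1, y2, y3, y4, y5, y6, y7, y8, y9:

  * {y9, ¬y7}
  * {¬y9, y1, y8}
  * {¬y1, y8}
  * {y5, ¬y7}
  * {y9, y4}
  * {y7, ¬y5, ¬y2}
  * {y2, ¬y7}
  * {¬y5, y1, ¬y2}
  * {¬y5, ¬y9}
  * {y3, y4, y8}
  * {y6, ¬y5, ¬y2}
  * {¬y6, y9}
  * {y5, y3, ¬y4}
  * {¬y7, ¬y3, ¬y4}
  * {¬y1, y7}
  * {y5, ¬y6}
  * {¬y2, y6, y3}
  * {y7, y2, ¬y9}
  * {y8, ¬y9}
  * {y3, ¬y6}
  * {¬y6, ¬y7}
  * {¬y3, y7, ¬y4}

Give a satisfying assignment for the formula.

Pure literal: y8 appears only positively; assign y8 = True.
Set y1 = False and propagate.
Set y2 = False and propagate.
  then y7 is forced to False.
  then y9 is forced to False.
  then y4 is forced to True.
  then y6 is forced to False.
  then y3 is forced to False.
  then y5 is forced to True.

y1 = False, y2 = False, y3 = False, y4 = True, y5 = True, y6 = False, y7 = False, y8 = True, y9 = False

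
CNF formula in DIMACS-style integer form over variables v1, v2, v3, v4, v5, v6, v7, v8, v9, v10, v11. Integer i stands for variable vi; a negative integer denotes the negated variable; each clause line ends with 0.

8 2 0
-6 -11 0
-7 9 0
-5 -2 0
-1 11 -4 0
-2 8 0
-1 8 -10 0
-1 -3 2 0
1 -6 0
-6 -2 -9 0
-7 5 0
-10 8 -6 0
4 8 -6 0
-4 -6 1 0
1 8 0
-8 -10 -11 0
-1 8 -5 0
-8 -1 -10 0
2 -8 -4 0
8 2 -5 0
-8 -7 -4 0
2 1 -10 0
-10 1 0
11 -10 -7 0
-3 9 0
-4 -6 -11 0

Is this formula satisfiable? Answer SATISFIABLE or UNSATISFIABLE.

Pure literal: v3 appears only negated; assign v3 = False.
Pure literal: v6 appears only negated; assign v6 = False.
Set v1 = False and propagate.
  then v8 is forced to True.
  then v10 is forced to False.
Try v2 = True.
  then v5 is forced to False.
  then v7 is forced to False.
v4, v9, v11 are now unconstrained; take v4 = False, v9 = False, v11 = False.
So v1 = F  v2 = T  v3 = F  v4 = F  v5 = F  v6 = F  v7 = F  v8 = T  v9 = F  v10 = F  v11 = F is a satisfying assignment.

SATISFIABLE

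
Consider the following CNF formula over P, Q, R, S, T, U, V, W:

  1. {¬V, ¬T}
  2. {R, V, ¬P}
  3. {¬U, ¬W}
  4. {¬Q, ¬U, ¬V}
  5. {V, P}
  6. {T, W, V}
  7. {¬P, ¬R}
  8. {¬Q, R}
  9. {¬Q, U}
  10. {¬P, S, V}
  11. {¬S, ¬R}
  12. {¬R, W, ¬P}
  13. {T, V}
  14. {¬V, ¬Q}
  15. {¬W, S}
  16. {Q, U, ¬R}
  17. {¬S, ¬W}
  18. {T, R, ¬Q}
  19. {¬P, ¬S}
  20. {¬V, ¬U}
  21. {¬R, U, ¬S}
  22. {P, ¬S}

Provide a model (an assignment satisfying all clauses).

P=T, Q=F, R=F, S=F, T=F, U=F, V=T, W=F

Check each clause:
  1. {¬T, ¬V} — ¬T is true.
  2. {R, V, ¬P} — V is true.
  3. {¬U, ¬W} — ¬W is true.
  4. {¬Q, ¬U, ¬V} — ¬U is true.
  5. {P, V} — P is true.
  6. {V, W, T} — V is true.
  7. {¬P, ¬R} — ¬R is true.
  8. {R, ¬Q} — ¬Q is true.
  9. {¬Q, U} — ¬Q is true.
  10. {S, V, ¬P} — V is true.
  11. {¬R, ¬S} — ¬S is true.
  12. {¬R, ¬P, W} — ¬R is true.
  13. {T, V} — V is true.
  14. {¬Q, ¬V} — ¬Q is true.
  15. {¬W, S} — ¬W is true.
  16. {Q, U, ¬R} — ¬R is true.
  17. {¬S, ¬W} — ¬W is true.
  18. {R, ¬Q, T} — ¬Q is true.
  19. {¬S, ¬P} — ¬S is true.
  20. {¬U, ¬V} — ¬U is true.
  21. {¬R, U, ¬S} — ¬S is true.
  22. {P, ¬S} — P is true.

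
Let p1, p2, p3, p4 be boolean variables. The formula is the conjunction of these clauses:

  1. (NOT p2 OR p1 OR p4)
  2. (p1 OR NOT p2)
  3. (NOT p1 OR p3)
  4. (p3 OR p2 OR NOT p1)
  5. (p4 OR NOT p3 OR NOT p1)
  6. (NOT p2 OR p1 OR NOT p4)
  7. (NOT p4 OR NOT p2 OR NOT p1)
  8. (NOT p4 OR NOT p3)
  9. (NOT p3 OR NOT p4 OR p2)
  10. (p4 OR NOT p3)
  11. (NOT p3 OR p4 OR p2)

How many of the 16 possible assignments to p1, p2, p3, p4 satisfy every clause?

2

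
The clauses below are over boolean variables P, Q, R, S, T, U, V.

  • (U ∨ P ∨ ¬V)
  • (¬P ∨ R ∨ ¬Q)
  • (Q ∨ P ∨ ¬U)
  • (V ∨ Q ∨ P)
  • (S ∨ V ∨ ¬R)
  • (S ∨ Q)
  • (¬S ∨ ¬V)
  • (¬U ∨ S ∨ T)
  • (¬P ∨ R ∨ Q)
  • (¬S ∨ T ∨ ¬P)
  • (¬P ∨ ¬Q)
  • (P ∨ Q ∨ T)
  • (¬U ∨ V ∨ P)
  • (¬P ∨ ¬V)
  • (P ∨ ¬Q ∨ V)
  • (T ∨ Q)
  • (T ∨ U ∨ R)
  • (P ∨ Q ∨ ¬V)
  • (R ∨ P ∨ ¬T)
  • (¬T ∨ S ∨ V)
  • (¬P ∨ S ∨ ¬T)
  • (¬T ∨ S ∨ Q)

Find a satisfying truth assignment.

P=0, Q=1, R=1, S=0, T=1, U=1, V=1

Set P = False and propagate.
Try Q = True.
  then V is forced to True.
  then U is forced to True.
  then S is forced to False.
  then T is forced to True.
  then R is forced to True.
Every clause has at least one true literal under this assignment.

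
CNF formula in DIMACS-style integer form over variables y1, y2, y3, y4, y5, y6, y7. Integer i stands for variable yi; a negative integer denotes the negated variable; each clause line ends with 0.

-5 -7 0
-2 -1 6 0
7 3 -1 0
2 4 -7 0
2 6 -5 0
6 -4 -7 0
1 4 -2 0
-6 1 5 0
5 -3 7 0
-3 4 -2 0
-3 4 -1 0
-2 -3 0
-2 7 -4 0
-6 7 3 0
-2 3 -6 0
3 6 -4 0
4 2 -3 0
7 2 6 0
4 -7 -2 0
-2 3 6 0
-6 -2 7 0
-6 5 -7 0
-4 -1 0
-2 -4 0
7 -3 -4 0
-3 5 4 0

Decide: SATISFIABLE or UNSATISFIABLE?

y2 = True:
  propagation gives y3=False, y6=False; an empty clause results — contradiction.
y2 = False:
  y7 = True:
    propagation gives y5=False, y4=True, y6=True; an empty clause results — contradiction.
  y7 = False:
    propagation gives y6=True, y3=True, y5=True, y4=True; an empty clause results — contradiction.
Every branch closes, so no satisfying assignment exists.

UNSATISFIABLE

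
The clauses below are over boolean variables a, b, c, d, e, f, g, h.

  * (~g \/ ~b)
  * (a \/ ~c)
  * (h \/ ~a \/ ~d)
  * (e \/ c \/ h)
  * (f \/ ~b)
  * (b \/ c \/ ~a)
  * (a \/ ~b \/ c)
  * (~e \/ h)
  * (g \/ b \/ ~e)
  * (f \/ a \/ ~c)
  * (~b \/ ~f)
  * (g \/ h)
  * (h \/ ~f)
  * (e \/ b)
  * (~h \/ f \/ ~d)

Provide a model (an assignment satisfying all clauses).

a = True  b = False  c = True  d = False  e = True  f = True  g = True  h = True

d occurs only negated in the remaining clauses — set d = False.
Set a = True and propagate.
The remaining clauses are satisfied by b = False, c = True, e = True, f = True, g = True, h = True.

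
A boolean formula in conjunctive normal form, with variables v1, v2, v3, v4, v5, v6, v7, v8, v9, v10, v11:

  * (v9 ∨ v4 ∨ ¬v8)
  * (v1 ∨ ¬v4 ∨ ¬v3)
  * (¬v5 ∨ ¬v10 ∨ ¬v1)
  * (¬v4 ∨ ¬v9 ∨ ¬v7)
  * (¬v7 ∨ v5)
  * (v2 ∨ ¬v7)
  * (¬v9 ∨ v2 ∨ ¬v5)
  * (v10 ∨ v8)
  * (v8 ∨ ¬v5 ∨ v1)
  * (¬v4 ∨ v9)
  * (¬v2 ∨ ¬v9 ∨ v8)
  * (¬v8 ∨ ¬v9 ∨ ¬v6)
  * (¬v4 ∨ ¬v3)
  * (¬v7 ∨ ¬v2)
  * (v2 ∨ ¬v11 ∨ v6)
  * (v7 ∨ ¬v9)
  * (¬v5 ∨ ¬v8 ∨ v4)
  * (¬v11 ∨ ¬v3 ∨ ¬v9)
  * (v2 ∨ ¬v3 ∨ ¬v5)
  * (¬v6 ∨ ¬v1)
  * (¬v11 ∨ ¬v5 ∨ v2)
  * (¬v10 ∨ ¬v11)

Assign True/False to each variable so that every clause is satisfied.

v1=F, v2=F, v3=F, v4=F, v5=F, v6=T, v7=F, v8=F, v9=F, v10=T, v11=F

Check each clause:
  1. (v9 ∨ ¬v8 ∨ v4) — ¬v8 is true.
  2. (¬v3 ∨ ¬v4 ∨ v1) — ¬v4 is true.
  3. (¬v10 ∨ ¬v1 ∨ ¬v5) — ¬v5 is true.
  4. (¬v9 ∨ ¬v7 ∨ ¬v4) — ¬v7 is true.
  5. (v5 ∨ ¬v7) — ¬v7 is true.
  6. (¬v7 ∨ v2) — ¬v7 is true.
  7. (¬v5 ∨ v2 ∨ ¬v9) — ¬v5 is true.
  8. (v8 ∨ v10) — v10 is true.
  9. (v1 ∨ v8 ∨ ¬v5) — ¬v5 is true.
  10. (v9 ∨ ¬v4) — ¬v4 is true.
  11. (v8 ∨ ¬v9 ∨ ¬v2) — ¬v2 is true.
  12. (¬v8 ∨ ¬v6 ∨ ¬v9) — ¬v8 is true.
  13. (¬v3 ∨ ¬v4) — ¬v4 is true.
  14. (¬v2 ∨ ¬v7) — ¬v7 is true.
  15. (¬v11 ∨ v6 ∨ v2) — ¬v11 is true.
  16. (v7 ∨ ¬v9) — ¬v9 is true.
  17. (v4 ∨ ¬v5 ∨ ¬v8) — ¬v8 is true.
  18. (¬v9 ∨ ¬v3 ∨ ¬v11) — ¬v3 is true.
  19. (¬v5 ∨ ¬v3 ∨ v2) — ¬v5 is true.
  20. (¬v6 ∨ ¬v1) — ¬v1 is true.
  21. (¬v5 ∨ v2 ∨ ¬v11) — ¬v5 is true.
  22. (¬v10 ∨ ¬v11) — ¬v11 is true.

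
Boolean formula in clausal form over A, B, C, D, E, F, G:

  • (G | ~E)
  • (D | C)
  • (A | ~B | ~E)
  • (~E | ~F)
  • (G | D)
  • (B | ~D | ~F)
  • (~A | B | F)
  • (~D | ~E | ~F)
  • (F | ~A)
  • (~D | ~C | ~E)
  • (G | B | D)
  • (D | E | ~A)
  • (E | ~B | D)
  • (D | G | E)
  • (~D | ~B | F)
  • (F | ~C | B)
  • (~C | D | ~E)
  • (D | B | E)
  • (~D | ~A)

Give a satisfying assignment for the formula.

A=0, B=1, C=0, D=1, E=0, F=1, G=0

Try A = False.
Set B = True and propagate.
  then E is forced to False.
  then D is forced to True.
  then F is forced to True.
C, G are now unconstrained; take C = False, G = False.
Every clause has at least one true literal under this assignment.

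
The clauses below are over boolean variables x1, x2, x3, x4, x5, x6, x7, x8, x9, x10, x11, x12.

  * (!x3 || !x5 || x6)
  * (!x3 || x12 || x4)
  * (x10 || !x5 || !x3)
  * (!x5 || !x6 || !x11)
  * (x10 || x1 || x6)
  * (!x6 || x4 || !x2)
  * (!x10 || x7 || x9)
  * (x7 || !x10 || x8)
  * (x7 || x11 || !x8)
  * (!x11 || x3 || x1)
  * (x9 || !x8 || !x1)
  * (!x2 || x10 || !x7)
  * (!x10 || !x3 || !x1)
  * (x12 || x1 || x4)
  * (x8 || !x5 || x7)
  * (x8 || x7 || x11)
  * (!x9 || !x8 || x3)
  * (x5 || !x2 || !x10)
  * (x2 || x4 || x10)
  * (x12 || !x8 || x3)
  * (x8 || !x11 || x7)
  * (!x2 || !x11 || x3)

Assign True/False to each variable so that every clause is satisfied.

x1=F, x2=F, x3=T, x4=F, x5=F, x6=T, x7=T, x8=T, x9=F, x10=T, x11=T, x12=T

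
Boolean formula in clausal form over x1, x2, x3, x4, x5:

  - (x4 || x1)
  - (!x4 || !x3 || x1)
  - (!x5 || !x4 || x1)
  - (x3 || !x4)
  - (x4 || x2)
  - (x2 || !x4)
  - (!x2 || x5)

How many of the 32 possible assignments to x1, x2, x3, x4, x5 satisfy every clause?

3

The models are:
  x1=T x2=T x3=F x4=F x5=T
  x1=T x2=T x3=T x4=F x5=T
  x1=T x2=T x3=T x4=T x5=T
That's 3 in total.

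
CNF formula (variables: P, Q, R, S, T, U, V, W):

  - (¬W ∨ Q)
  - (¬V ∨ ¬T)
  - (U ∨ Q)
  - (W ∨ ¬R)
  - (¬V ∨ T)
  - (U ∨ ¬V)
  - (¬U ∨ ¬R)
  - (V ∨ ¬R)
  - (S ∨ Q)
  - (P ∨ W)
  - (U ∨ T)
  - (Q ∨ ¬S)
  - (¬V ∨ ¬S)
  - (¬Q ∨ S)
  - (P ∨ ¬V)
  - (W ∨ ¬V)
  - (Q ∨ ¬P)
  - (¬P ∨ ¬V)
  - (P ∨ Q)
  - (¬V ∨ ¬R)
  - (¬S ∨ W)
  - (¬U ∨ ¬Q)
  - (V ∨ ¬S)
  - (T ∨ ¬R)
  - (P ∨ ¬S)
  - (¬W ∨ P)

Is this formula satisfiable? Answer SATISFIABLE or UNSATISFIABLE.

UNSATISFIABLE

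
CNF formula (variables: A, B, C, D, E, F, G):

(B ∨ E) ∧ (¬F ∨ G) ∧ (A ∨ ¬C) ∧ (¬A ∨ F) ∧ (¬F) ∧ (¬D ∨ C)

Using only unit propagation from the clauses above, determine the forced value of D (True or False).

(¬F) stands alone — F = False.
(F ∨ ¬A) with F = False leaves only ¬A, so A = False.
In (A ∨ ¬C), A is now false; ¬C must hold, so C = False.
(C ∨ ¬D): since C = False, the clause reduces to (¬D). D = False.

False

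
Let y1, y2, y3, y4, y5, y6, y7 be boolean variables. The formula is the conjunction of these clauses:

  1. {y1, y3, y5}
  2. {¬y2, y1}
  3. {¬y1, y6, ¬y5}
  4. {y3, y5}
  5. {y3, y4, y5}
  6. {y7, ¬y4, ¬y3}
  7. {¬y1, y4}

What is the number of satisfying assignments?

30

Split on y1, then y3.
  y1=T, y3=T: y2 free; 3 ways for (y4,y5,y6,y7) × 2^1 = 6.
  y1=T, y3=F: remaining (y2,y4,y5,y6,y7) ∈ {(F,T,T,T,F); (F,T,T,T,T); (T,T,T,T,F); (T,T,T,T,T)} — 4.
  y1=F, y3=T: y5, y6 free; 3 ways for (y2,y4,y7) × 2^2 = 12.
  y1=F, y3=F: forces y2=F; y5=T; y4, y6, y7 free → 2^3 = 8.
Total: 6 + 4 + 12 + 8 = 30.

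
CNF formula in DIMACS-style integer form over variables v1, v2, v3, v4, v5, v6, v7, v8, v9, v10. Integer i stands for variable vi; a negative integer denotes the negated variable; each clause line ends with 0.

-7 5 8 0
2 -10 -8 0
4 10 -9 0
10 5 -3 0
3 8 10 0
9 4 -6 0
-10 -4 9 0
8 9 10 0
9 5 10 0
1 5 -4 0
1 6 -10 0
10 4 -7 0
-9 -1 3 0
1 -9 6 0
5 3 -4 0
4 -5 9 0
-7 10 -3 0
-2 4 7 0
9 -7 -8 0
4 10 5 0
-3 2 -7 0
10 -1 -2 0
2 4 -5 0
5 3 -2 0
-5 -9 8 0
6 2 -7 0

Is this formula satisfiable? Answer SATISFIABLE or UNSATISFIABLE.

Try v1 = False.
Set v2 = True and propagate.
The remaining clauses are satisfied by v3 = True, v4 = True, v5 = True, v6 = True, v7 = False, v8 = True, v9 = True, v10 = True.
So v1=F, v2=T, v3=T, v4=T, v5=T, v6=T, v7=F, v8=T, v9=T, v10=T is a satisfying assignment.

SATISFIABLE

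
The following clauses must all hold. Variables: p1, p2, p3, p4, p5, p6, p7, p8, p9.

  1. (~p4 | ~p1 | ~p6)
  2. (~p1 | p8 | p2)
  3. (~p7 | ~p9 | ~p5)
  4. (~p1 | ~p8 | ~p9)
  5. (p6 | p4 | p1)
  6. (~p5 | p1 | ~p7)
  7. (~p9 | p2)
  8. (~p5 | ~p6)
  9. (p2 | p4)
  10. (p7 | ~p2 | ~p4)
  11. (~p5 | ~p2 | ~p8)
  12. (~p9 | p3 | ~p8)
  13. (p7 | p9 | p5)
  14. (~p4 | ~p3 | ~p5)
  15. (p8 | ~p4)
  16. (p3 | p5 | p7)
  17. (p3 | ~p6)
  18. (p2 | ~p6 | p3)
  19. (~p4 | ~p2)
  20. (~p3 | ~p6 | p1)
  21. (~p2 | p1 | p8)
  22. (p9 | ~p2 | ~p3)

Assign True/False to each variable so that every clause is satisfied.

Branch on p1: take p1 = True.
For the remaining variables, p2 = True, p3 = False, p4 = False, p5 = True, p6 = False, p7 = True, p8 = False, p9 = False works.
Every clause has at least one true literal under this assignment.

p1=True, p2=True, p3=False, p4=False, p5=True, p6=False, p7=True, p8=False, p9=False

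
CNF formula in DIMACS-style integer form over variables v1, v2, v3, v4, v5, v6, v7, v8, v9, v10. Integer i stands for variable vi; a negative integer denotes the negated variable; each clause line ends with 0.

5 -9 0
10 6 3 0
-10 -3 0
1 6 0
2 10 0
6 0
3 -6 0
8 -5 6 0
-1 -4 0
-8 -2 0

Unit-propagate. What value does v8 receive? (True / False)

False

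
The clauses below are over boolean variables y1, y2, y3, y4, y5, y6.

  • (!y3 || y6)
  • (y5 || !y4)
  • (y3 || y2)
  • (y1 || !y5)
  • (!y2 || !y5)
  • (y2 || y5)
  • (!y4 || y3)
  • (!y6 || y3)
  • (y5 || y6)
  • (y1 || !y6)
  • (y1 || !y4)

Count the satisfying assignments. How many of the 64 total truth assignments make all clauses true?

3

Satisfying assignments:
  y1=T y2=F y3=T y4=F y5=T y6=T
  y1=T y2=F y3=T y4=T y5=T y6=T
  y1=T y2=T y3=T y4=F y5=F y6=T
Count: 3.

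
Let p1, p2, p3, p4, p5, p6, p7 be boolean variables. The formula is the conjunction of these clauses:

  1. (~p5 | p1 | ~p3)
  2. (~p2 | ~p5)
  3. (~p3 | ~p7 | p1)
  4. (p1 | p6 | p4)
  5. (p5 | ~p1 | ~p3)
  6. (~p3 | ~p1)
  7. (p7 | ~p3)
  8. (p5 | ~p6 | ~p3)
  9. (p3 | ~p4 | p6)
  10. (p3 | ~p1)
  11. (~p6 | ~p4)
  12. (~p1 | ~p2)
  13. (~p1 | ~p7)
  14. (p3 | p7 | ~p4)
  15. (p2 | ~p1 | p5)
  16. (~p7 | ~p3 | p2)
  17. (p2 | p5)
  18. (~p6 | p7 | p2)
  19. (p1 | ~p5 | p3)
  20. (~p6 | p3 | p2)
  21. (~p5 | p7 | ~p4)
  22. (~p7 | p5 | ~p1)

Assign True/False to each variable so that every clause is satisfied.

Try p1 = False.
For the remaining variables, p2 = True, p3 = False, p4 = False, p5 = False, p6 = True, p7 = True works.

p1=0  p2=1  p3=0  p4=0  p5=0  p6=1  p7=1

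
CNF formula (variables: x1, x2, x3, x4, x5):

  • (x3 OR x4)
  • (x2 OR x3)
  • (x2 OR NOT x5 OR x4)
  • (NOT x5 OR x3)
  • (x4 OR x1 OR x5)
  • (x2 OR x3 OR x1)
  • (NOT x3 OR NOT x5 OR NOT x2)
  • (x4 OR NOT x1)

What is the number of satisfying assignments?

8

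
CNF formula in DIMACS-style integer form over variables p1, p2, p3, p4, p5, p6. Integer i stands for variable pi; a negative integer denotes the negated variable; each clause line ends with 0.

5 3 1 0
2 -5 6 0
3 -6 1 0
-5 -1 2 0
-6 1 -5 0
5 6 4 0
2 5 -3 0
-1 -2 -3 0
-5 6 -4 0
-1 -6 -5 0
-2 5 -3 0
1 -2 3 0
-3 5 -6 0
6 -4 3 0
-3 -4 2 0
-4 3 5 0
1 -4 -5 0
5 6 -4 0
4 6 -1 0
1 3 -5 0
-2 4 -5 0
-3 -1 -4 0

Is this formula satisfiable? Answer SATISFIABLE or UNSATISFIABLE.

SATISFIABLE

Try p1 = True.
Branch on p2: take p2 = False.
  then p5 is forced to False.
  then p3 is forced to False.
  then p4 is forced to False.
  then p6 is forced to True.
So p1=T  p2=F  p3=F  p4=F  p5=F  p6=T is a satisfying assignment.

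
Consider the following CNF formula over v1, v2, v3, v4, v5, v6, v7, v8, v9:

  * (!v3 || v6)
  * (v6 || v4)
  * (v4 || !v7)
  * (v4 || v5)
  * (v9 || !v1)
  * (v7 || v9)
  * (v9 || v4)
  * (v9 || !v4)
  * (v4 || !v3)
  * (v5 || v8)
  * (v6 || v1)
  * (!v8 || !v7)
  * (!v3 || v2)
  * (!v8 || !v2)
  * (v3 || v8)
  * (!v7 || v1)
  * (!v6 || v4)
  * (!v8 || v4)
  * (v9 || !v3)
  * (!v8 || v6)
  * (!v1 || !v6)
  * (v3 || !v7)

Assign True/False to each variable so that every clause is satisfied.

v1 = False  v2 = False  v3 = False  v4 = True  v5 = True  v6 = True  v7 = False  v8 = True  v9 = True

v5 occurs only positively in the remaining clauses — set v5 = True.
v9 occurs only positively in the remaining clauses — set v9 = True.
Try v1 = False.
  then v6 is forced to True.
  then v7 is forced to False.
  then v4 is forced to True.
Set v2 = False and propagate.
  then v3 is forced to False.
  then v8 is forced to True.
Every clause has at least one true literal under this assignment.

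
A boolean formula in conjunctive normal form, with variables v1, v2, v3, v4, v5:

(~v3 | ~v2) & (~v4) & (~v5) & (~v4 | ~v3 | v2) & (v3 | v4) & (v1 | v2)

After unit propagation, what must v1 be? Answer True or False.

(~v4) is a unit clause: v4 = False.
Unit clause (~v5) sets v5 = False.
(v4 | v3) with v4 = False leaves only v3, so v3 = True.
(~v3 | ~v2): since v3 = True, the clause reduces to (~v2). v2 = False.
In (v2 | v1), v2 is now false; v1 must hold, so v1 = True.

True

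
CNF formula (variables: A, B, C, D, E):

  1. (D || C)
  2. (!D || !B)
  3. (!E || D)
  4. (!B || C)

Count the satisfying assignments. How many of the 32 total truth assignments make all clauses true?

12

Case analysis on D and B:
  D=T, B=T: a clause becomes empty — 0.
  D=T, B=F: A, C, E free → 2^3 = 8.
  D=F, B=T: remaining (A,C,E) ∈ {(F,T,F); (T,T,F)} — 2.
  D=F, B=F: remaining (A,C,E) ∈ {(F,T,F); (T,T,F)} — 2.
Total: 0 + 8 + 2 + 2 = 12.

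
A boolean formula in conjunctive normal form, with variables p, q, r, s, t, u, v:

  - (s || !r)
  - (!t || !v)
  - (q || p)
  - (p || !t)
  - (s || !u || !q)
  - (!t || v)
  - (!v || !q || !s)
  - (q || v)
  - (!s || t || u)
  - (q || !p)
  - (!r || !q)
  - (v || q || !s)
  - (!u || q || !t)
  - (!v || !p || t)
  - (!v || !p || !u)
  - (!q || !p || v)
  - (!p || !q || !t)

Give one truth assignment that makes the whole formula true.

r occurs only negated in the remaining clauses — set r = False.
Set p = False and propagate.
  then q is forced to True.
  then t is forced to False.
Set s = False and propagate.
  then u is forced to False.
v is now unconstrained; take v = False.
Check each clause:
  1. (s || !r) — !r is true.
  2. (!v || !t) — !v is true.
  3. (q || p) — q is true.
  4. (!t || p) — !t is true.
  5. (s || !q || !u) — !u is true.
  6. (v || !t) — !t is true.
  7. (!s || !q || !v) — !v is true.
  8. (v || q) — q is true.
  9. (t || !s || u) — !s is true.
  10. (q || !p) — q is true.
  11. (!q || !r) — !r is true.
  12. (!s || v || q) — q is true.
  13. (q || !t || !u) — q is true.
  14. (!p || t || !v) — !v is true.
  15. (!v || !p || !u) — !v is true.
  16. (v || !p || !q) — !p is true.
  17. (!q || !t || !p) — !t is true.

p = False, q = True, r = False, s = False, t = False, u = False, v = False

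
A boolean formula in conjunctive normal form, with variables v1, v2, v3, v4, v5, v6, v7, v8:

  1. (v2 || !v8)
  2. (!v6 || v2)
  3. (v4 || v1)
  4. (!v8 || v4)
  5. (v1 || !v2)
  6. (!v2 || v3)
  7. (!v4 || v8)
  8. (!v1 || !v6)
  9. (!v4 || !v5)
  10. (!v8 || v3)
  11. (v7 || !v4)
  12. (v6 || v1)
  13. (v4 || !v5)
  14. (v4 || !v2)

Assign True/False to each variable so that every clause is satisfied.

v1 = 1, v2 = 0, v3 = 1, v4 = 0, v5 = 0, v6 = 0, v7 = 1, v8 = 0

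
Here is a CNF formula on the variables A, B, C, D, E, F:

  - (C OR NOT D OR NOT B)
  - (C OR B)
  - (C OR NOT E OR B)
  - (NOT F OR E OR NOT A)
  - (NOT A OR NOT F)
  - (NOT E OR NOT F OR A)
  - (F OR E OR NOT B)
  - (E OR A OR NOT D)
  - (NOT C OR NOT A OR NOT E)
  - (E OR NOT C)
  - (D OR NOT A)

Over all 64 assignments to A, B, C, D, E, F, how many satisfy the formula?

6

Satisfying assignments:
  A=F B=F C=T D=F E=T F=F
  A=F B=F C=T D=T E=T F=F
  A=F B=T C=F D=F E=F F=T
  A=F B=T C=F D=F E=T F=F
  A=F B=T C=T D=F E=T F=F
  A=F B=T C=T D=T E=T F=F
That's 6 in total.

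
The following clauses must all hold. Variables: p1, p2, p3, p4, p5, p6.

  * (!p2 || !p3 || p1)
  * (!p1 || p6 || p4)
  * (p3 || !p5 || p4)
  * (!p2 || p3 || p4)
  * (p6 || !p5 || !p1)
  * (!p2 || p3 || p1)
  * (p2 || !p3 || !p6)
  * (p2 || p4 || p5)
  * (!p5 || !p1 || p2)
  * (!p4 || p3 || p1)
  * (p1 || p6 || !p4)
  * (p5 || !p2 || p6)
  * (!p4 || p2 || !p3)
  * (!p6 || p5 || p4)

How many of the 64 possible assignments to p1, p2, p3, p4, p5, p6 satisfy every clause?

8

Split on p2, then p4.
  p2=T, p4=T: remaining (p1,p3,p5,p6) ∈ {(T,F,F,T); (T,F,T,T); (T,T,F,T); (T,T,T,T)} — 4.
  p2=T, p4=F: remaining (p1,p3,p5,p6) ∈ {(T,T,T,T)} — 1.
  p2=F, p4=T: remaining (p1,p3,p5,p6) ∈ {(T,F,F,F); (T,F,F,T)} — 2.
  p2=F, p4=F: remaining (p1,p3,p5,p6) ∈ {(F,T,T,F)} — 1.
Total: 4 + 1 + 2 + 1 = 8.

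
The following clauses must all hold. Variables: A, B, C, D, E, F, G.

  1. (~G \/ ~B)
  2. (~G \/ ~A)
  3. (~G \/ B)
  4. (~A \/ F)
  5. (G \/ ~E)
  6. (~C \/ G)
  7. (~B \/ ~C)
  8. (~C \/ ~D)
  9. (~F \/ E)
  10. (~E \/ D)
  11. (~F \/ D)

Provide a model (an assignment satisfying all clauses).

A = F, B = T, C = F, D = T, E = F, F = F, G = F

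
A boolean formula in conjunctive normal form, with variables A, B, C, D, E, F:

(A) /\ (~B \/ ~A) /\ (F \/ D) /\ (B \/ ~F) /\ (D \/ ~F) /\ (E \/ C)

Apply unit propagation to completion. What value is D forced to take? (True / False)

(A) is a unit clause: A = True.
(~B \/ ~A): since A = True, the clause reduces to (~B). B = False.
In (B \/ ~F), B is now false; ~F must hold, so F = False.
In (F \/ D), F is now false; D must hold, so D = True.

True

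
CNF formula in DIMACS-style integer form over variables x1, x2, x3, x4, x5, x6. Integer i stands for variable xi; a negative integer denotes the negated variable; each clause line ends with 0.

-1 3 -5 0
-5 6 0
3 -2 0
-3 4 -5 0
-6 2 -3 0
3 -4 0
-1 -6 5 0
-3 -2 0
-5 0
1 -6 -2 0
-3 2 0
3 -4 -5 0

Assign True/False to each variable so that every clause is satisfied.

x1 = F, x2 = F, x3 = F, x4 = F, x5 = F, x6 = T

Unit propagation: (~x5) forces x5 = False.
Pure literal: x4 appears only negated; assign x4 = False.
Set x1 = False and propagate.
The remaining clauses are satisfied by x2 = False, x3 = False, x6 = True.
Check each clause:
  1. (~x5 | ~x1 | x3) — ~x1 is true.
  2. (~x5 | x6) — ~x5 is true.
  3. (~x2 | x3) — ~x2 is true.
  4. (~x3 | ~x5 | x4) — ~x5 is true.
  5. (x2 | ~x6 | ~x3) — ~x3 is true.
  6. (~x4 | x3) — ~x4 is true.
  7. (~x1 | ~x6 | x5) — ~x1 is true.
  8. (~x2 | ~x3) — ~x3 is true.
  9. (~x5) — ~x5 is true.
  10. (~x6 | x1 | ~x2) — ~x2 is true.
  11. (x2 | ~x3) — ~x3 is true.
  12. (x3 | ~x5 | ~x4) — ~x4 is true.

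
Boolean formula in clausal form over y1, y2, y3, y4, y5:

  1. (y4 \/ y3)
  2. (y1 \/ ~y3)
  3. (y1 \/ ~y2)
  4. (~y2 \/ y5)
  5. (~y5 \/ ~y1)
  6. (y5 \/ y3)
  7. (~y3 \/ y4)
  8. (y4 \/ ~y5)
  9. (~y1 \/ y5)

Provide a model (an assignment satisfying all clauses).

Pure literal: y2 appears only negated; assign y2 = False.
y4 occurs only positively in the remaining clauses — set y4 = True.
Set y1 = False and propagate.
  then y3 is forced to False.
  then y5 is forced to True.
Every clause has at least one true literal under this assignment.
Check each clause:
  1. (y3 \/ y4) — y4 is true.
  2. (~y3 \/ y1) — ~y3 is true.
  3. (~y2 \/ y1) — ~y2 is true.
  4. (y5 \/ ~y2) — y5 is true.
  5. (~y5 \/ ~y1) — ~y1 is true.
  6. (y5 \/ y3) — y5 is true.
  7. (y4 \/ ~y3) — y4 is true.
  8. (~y5 \/ y4) — y4 is true.
  9. (~y1 \/ y5) — y5 is true.

y1=F, y2=F, y3=F, y4=T, y5=T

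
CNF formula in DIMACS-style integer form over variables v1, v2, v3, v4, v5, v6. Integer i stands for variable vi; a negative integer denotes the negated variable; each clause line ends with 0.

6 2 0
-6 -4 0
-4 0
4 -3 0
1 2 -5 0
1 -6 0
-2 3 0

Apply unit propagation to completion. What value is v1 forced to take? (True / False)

(!v4) is a unit clause: v4 = False.
(!v3 || v4): since v4 = False, the clause reduces to (!v3). v3 = False.
(v3 || !v2) with v3 = False leaves only !v2, so v2 = False.
In (v6 || v2), v2 is now false; v6 must hold, so v6 = True.
From (v1 || !v6) and v6 = True: v1 = True.

True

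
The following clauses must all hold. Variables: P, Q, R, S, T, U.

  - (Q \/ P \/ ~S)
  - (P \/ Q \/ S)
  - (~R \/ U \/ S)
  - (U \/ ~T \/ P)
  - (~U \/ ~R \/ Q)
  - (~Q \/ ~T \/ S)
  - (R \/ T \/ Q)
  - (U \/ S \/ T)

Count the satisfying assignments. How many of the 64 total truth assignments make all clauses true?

Case analysis on Q and S:
  Q=1, S=1: R free; 7 ways for (P,T,U) × 2^1 = 14.
  Q=1, S=0: remaining (P,R,T,U) ∈ {(0,0,0,1); (0,1,0,1); (1,0,0,1); (1,1,0,1)} — 4.
  Q=0, S=1: remaining (P,R,T,U) ∈ {(1,0,1,0); (1,0,1,1); (1,1,0,0); (1,1,1,0)} — 4.
  Q=0, S=0: remaining (P,R,T,U) ∈ {(1,0,1,0); (1,0,1,1)} — 2.
Total: 14 + 4 + 4 + 2 = 24.

24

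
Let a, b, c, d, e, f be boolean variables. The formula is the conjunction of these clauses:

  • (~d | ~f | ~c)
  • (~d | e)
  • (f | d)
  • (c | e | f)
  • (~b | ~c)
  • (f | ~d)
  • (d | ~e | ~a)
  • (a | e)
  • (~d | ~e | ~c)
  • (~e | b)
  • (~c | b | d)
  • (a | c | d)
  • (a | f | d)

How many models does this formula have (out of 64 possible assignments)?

4

The models are:
  a=F b=T c=F d=T e=T f=T
  a=T b=F c=F d=F e=F f=T
  a=T b=T c=F d=F e=F f=T
  a=T b=T c=F d=T e=T f=T
Count: 4.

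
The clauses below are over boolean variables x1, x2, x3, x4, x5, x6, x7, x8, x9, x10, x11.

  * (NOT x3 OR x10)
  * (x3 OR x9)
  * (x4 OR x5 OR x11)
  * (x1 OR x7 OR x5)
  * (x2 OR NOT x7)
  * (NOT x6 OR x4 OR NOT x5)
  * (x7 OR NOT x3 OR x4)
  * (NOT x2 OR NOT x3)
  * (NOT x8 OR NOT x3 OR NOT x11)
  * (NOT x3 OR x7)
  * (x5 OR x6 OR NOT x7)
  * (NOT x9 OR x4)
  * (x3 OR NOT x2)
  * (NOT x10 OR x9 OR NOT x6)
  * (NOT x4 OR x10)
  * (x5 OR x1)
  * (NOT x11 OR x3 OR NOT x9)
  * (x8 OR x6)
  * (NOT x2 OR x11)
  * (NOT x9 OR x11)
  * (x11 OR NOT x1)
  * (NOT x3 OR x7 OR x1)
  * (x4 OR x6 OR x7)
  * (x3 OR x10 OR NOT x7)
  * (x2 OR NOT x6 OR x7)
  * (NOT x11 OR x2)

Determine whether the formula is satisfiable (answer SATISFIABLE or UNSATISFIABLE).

UNSATISFIABLE

x3 = True:
  propagation gives x10=True, x2=False, x7=False; an empty clause results — contradiction.
x3 = False:
  propagation gives x9=True, x4=True, x2=False, x7=False; an empty clause results — contradiction.
Every branch closes, so no satisfying assignment exists.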